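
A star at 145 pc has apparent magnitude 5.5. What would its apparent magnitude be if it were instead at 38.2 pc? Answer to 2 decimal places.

m ≈ 2.60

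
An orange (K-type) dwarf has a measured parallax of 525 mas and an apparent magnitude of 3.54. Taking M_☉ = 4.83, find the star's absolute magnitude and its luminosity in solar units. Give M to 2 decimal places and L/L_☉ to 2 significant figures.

d = 1/p = 1000/525 mas = 1.905 pc
M = m − 5 log₁₀ d + 5 = 3.54 − 5·0.2798 + 5 = 7.141
M − M_☉ = 7.141 − 4.83 = 2.311
L/L_☉ = 10^(−0.4 × 2.311) = 0.1190

M ≈ 7.14; L/L_☉ ≈ 0.12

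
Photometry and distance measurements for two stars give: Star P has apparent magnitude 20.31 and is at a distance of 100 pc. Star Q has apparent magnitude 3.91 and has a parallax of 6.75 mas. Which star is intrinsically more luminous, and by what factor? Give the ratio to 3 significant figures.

Star Q is more luminous, by a factor of 7.97×10^6.

Star P: M = m − 5 log₁₀ d + 5 = 20.31 − 5·2.0000 + 5 = 15.310
Star Q: p = 6.75 mas = 6.75×10^-3″ → d = 1/p = 148.1 pc
Star Q: M = m − 5 log₁₀ d + 5 = 3.91 − 5·2.1707 + 5 = -1.943
ΔM = M_P − M_Q = 15.310 − (-1.943) = 17.253; smaller M is more luminous → Star Q.
L ratio = 10^(0.4 |ΔM|) = 10^6.901 = 7.969×10^6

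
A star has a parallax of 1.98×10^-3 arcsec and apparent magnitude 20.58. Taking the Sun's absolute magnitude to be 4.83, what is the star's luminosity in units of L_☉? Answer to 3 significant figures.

d = 1/p = 1/1.98×10^-3″ = 505.1 pc
M = m − 5 log₁₀ d + 5 = 20.58 − 5·2.7033 + 5 = 12.063
M − M_☉ = 12.063 − 4.83 = 7.233
L/L_☉ = 10^(−0.4 × 7.233) = 1.278×10^-3

L/L_☉ ≈ 1.28×10^-3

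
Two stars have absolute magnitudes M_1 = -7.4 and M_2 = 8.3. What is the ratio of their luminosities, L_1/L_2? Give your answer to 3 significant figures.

L_1/L_2 ≈ 1.91×10^6

ΔM = M_1 − M_2 = -15.7
L_1/L_2 = 10^(−0.4 ΔM) = 10^6.280 = 1.905×10^6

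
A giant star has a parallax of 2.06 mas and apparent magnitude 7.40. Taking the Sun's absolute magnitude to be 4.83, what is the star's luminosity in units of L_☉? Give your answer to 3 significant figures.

L/L_☉ ≈ 221

d = 1/p = 1000/2.06 mas = 485.4 pc
M = m − 5 log₁₀ d + 5 = 7.40 − 5·2.6861 + 5 = -1.031
M − M_☉ = -1.031 − 4.83 = -5.861
L/L_☉ = 10^(−0.4 × -5.861) = 220.9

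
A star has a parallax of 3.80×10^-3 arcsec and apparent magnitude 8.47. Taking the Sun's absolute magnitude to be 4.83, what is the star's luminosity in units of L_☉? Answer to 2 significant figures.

L/L_☉ ≈ 24

d = 1/p = 1/3.80×10^-3″ = 263.2 pc
M = m − 5 log₁₀ d + 5 = 8.47 − 5·2.4202 + 5 = 1.369
M − M_☉ = 1.369 − 4.83 = -3.461
L/L_☉ = 10^(−0.4 × -3.461) = 24.23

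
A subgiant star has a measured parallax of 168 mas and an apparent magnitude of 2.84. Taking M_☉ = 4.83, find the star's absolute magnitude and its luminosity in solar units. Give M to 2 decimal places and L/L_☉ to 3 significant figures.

M ≈ 3.97; L/L_☉ ≈ 2.22

d = 1/p = 1000/168 mas = 5.952 pc
M = m − 5 log₁₀ d + 5 = 2.84 − 5·0.7747 + 5 = 3.967
M − M_☉ = 3.967 − 4.83 = -0.863
L/L_☉ = 10^(−0.4 × -0.863) = 2.215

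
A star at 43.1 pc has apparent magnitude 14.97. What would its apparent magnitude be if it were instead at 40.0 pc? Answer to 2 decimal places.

Flux ∝ 1/d², so Δm = 5 log₁₀(d₂/d₁) = 5 log₁₀(40.0/43.1) = -0.162
m₂ = m₁ + Δm = 14.97 + (-0.162) = 14.808

m ≈ 14.81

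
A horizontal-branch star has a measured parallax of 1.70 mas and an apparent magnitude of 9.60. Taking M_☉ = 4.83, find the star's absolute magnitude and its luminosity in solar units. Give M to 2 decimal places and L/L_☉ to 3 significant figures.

d = 1/p = 1000/1.70 mas = 588.2 pc
M = m − 5 log₁₀ d + 5 = 9.60 − 5·2.7696 + 5 = 0.752
M − M_☉ = 0.752 − 4.83 = -4.078
L/L_☉ = 10^(−0.4 × -4.078) = 42.77

M ≈ 0.75; L/L_☉ ≈ 42.8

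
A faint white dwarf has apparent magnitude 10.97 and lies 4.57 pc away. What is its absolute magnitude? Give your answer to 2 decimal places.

M ≈ 12.67

5 log₁₀(d/10 pc) = 5 log₁₀(4.570) − 5 = -1.700
M = m − 5 log₁₀(d/10) = 10.97 + 1.700 = 12.670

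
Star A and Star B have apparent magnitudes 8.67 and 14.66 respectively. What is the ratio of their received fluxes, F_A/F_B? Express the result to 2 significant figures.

F_A/F_B ≈ 250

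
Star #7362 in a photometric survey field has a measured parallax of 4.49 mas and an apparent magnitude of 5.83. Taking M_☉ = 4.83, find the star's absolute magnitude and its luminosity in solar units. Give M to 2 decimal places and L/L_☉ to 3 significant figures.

d = 1/p = 1000/4.49 mas = 222.7 pc
M = m − 5 log₁₀ d + 5 = 5.83 − 5·2.3478 + 5 = -0.909
M − M_☉ = -0.909 − 4.83 = -5.739
L/L_☉ = 10^(−0.4 × -5.739) = 197.5

M ≈ -0.91; L/L_☉ ≈ 197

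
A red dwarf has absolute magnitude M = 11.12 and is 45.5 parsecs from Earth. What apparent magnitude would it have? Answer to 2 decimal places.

m ≈ 14.41

m = M + 5 log₁₀ d − 5 = 11.12 + 5·1.6580 − 5 = 14.410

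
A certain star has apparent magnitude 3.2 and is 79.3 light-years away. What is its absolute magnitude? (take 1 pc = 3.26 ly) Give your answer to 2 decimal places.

M ≈ 1.27

d = 79.3 ly / 3.26 = 24.33 pc
5 log₁₀(d/10 pc) = 5 log₁₀(24.33) − 5 = 1.930
M = m − 5 log₁₀(d/10) = 3.2 − 1.930 = 1.270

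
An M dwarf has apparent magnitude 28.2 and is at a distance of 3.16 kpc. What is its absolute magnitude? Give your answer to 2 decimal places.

M ≈ 15.70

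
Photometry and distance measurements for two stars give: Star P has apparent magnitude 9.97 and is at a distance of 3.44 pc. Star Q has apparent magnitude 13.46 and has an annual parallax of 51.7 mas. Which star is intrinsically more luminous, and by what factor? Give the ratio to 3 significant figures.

Star Q is more luminous, by a factor of 1.27.

Star P: M = m − 5 log₁₀ d + 5 = 9.97 − 5·0.5366 + 5 = 12.287
Star Q: p = 51.7 mas = 0.0517″ → d = 1/p = 19.34 pc
Star Q: M = m − 5 log₁₀ d + 5 = 13.46 − 5·1.2865 + 5 = 12.027
ΔM = M_P − M_Q = 12.287 − (12.027) = 0.260; smaller M is more luminous → Star Q.
L ratio = 10^(0.4 |ΔM|) = 10^0.104 = 1.270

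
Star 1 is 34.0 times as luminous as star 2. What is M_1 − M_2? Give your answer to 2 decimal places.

M_1 − M_2 ≈ -3.83

Pogson: ΔM = −2.5 log₁₀(ratio) = −2.5 log₁₀(34.0) = −2.5 × 1.5315 = -3.829
Star 1 is brighter, so it has the smaller magnitude: the difference is negative.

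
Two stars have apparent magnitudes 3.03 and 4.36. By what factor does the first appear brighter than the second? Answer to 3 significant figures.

3.40

Magnitude difference = -1.33
Flux ratio = 10^(−0.4 Δm) = 10^(−0.4 × -1.33) = 10^0.532 = 3.404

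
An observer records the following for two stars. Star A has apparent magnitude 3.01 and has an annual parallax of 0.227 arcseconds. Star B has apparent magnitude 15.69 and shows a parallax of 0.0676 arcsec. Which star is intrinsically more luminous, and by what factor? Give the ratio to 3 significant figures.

Star A: d = 1/p = 1/0.227″ = 4.405 pc
Star A: M = m − 5 log₁₀ d + 5 = 3.01 − 5·0.6440 + 5 = 4.790
Star B: d = 1/p = 1/0.0676″ = 14.79 pc
Star B: M = m − 5 log₁₀ d + 5 = 15.69 − 5·1.1701 + 5 = 14.840
ΔM = M_A − M_B = 4.790 − (14.840) = -10.050; smaller M is more luminous → Star A.
L ratio = 10^(0.4 |ΔM|) = 10^4.020 = 10470

Star A is more luminous, by a factor of 10500.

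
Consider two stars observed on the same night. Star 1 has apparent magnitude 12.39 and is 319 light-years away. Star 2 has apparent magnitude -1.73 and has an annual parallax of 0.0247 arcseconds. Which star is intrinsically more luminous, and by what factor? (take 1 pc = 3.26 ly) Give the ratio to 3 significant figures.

Star 1: d = 319 ly / 3.26 = 97.85 pc
Star 1: M = m − 5 log₁₀ d + 5 = 12.39 − 5·1.9906 + 5 = 7.437
Star 2: d = 1/p = 1/0.0247″ = 40.49 pc
Star 2: M = m − 5 log₁₀ d + 5 = -1.73 − 5·1.6073 + 5 = -4.767
ΔM = M_1 − M_2 = 7.437 − (-4.767) = 12.204; smaller M is more luminous → Star 2.
L ratio = 10^(0.4 |ΔM|) = 10^4.881 = 76110

Star 2 is more luminous, by a factor of 76100.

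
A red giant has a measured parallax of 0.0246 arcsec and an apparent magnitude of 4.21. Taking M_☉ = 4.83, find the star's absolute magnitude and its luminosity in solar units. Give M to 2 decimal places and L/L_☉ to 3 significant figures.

d = 1/p = 1/0.0246″ = 40.65 pc
M = m − 5 log₁₀ d + 5 = 4.21 − 5·1.6091 + 5 = 1.165
M − M_☉ = 1.165 − 4.83 = -3.665
L/L_☉ = 10^(−0.4 × -3.665) = 29.25

M ≈ 1.16; L/L_☉ ≈ 29.3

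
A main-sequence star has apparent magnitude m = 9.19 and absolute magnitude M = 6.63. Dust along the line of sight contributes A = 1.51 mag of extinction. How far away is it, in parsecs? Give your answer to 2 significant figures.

m − M = 5 log₁₀(d/10 pc) + A  ⇒  9.19 − (6.63) − 1.51 = 5 log₁₀(d/10)
1.050 = 5 log₁₀(d/10)
log₁₀ d = (m − M − A)/5 + 1 = 1.2100
d = 10^1.2100 = 16.22 pc

d ≈ 16 pc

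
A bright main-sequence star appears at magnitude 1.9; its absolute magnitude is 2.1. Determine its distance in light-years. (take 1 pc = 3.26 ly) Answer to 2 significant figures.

d ≈ 30 ly

μ = m − M = -0.200
m − M = 5 log₁₀ d − 5
log₁₀ d = (m − M)/5 + 1 = 0.9600
d = 10^0.9600 = 9.120 pc
= 29.73 ly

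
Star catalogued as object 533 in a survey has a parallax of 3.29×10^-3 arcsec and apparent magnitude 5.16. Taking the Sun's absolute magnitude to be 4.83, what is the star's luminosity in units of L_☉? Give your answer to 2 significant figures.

L/L_☉ ≈ 680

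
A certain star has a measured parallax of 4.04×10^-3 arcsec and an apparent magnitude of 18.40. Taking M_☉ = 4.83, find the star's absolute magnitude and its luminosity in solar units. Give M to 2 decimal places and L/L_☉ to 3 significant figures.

M ≈ 11.43; L/L_☉ ≈ 2.29×10^-3

d = 1/p = 1/4.04×10^-3″ = 247.5 pc
M = m − 5 log₁₀ d + 5 = 18.40 − 5·2.3936 + 5 = 11.432
M − M_☉ = 11.432 − 4.83 = 6.602
L/L_☉ = 10^(−0.4 × 6.602) = 2.287×10^-3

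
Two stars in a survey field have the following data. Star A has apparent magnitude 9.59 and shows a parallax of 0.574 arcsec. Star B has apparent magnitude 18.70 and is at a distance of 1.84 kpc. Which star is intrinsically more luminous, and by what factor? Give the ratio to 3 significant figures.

Star A: d = 1/p = 1/0.574″ = 1.742 pc
Star A: M = m − 5 log₁₀ d + 5 = 9.59 − 5·0.2411 + 5 = 13.385
Star B: d = 1.84 kpc = 1840 pc
Star B: M = m − 5 log₁₀ d + 5 = 18.70 − 5·3.2648 + 5 = 7.376
ΔM = M_A − M_B = 13.385 − (7.376) = 6.009; smaller M is more luminous → Star B.
L ratio = 10^(0.4 |ΔM|) = 10^2.403 = 253.2

Star B is more luminous, by a factor of 253.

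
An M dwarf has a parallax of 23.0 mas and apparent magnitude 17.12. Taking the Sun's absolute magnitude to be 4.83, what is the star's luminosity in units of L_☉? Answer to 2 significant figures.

L/L_☉ ≈ 2.3×10^-4

d = 1/p = 1000/23.0 mas = 43.48 pc
M = m − 5 log₁₀ d + 5 = 17.12 − 5·1.6383 + 5 = 13.929
M − M_☉ = 13.929 − 4.83 = 9.099
L/L_☉ = 10^(−0.4 × 9.099) = 2.294×10^-4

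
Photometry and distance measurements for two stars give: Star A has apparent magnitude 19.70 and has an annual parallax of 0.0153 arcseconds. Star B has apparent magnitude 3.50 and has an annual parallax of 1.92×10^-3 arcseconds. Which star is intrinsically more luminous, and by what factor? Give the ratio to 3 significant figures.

Star B is more luminous, by a factor of 1.92×10^8.

Star A: d = 1/p = 1/0.0153″ = 65.36 pc
Star A: M = m − 5 log₁₀ d + 5 = 19.70 − 5·1.8153 + 5 = 15.623
Star B: d = 1/p = 1/1.92×10^-3″ = 520.8 pc
Star B: M = m − 5 log₁₀ d + 5 = 3.50 − 5·2.7167 + 5 = -5.083
ΔM = M_A − M_B = 15.623 − (-5.083) = 20.707; smaller M is more luminous → Star B.
L ratio = 10^(0.4 |ΔM|) = 10^8.283 = 1.918×10^8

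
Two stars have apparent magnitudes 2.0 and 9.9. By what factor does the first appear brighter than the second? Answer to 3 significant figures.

1450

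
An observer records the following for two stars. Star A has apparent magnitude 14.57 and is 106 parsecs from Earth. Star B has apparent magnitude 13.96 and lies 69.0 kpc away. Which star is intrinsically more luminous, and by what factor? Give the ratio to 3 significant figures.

Star B is more luminous, by a factor of 743000.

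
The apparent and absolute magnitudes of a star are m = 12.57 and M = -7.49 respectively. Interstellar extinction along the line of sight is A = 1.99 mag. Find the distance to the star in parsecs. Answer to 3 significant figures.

d ≈ 41100 pc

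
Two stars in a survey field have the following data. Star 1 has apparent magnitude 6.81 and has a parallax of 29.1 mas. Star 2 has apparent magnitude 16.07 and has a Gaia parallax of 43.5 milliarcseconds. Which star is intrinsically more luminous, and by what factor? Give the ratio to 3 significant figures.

Star 1: p = 29.1 mas = 0.0291″ → d = 1/p = 34.36 pc
Star 1: M = m − 5 log₁₀ d + 5 = 6.81 − 5·1.5361 + 5 = 4.129
Star 2: p = 43.5 mas = 0.0435″ → d = 1/p = 22.99 pc
Star 2: M = m − 5 log₁₀ d + 5 = 16.07 − 5·1.3615 + 5 = 14.262
ΔM = M_1 − M_2 = 4.129 − (14.262) = -10.133; smaller M is more luminous → Star 1.
L ratio = 10^(0.4 |ΔM|) = 10^4.053 = 11300

Star 1 is more luminous, by a factor of 11300.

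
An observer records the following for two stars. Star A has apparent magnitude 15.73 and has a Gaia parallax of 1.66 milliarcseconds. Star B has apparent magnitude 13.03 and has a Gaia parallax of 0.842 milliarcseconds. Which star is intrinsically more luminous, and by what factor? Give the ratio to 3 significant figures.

Star B is more luminous, by a factor of 46.7.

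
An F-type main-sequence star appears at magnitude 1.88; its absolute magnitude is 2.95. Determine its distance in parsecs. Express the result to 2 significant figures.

d ≈ 6.1 pc

μ = m − M = -1.070
m − M = 5 log₁₀ d − 5
log₁₀ d = (m − M)/5 + 1 = 0.7860
d = 10^0.7860 = 6.109 pc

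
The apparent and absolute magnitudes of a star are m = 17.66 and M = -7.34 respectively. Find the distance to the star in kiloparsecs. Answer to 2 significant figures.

d ≈ 1000 kpc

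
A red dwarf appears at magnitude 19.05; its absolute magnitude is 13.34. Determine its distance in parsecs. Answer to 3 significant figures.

d ≈ 139 pc

Distance modulus: m − M = 19.05 − (13.34) = 5.710
m − M = 5 log₁₀ d − 5
log₁₀ d = (m − M)/5 + 1 = 2.1420
d = 10^2.1420 = 138.7 pc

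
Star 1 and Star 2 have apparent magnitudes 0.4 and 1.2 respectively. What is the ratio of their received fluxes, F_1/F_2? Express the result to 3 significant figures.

F_1/F_2 ≈ 2.09

Δm = 0.4 − (1.2) = -0.8
Flux ratio = 10^(−0.4 Δm) = 10^(−0.4 × -0.8) = 10^0.320 = 2.089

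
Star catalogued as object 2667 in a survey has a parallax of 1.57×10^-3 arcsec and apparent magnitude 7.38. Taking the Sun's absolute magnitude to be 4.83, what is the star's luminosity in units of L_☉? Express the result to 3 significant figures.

L/L_☉ ≈ 387

d = 1/p = 1/1.57×10^-3″ = 636.9 pc
M = m − 5 log₁₀ d + 5 = 7.38 − 5·2.8041 + 5 = -1.641
M − M_☉ = -1.641 − 4.83 = -6.471
L/L_☉ = 10^(−0.4 × -6.471) = 387.4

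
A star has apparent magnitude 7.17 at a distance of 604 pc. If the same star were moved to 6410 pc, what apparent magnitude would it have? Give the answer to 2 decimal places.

m ≈ 12.30

Flux ∝ 1/d², so Δm = 5 log₁₀(d₂/d₁) = 5 log₁₀(6410/604) = 5.129
m₂ = m₁ + Δm = 7.17 + (5.129) = 12.299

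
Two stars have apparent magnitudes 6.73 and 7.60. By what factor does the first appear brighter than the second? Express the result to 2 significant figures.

Δm = 6.73 − (7.60) = -0.87
Flux ratio = 10^(−0.4 Δm) = 10^(−0.4 × -0.87) = 10^0.348 = 2.228

2.2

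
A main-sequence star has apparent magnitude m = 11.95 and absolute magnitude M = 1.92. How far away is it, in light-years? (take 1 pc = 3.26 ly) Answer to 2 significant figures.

d ≈ 3300 ly

Distance modulus: m − M = 11.95 − (1.92) = 10.030
m − M = 5 log₁₀ d − 5
log₁₀ d = (m − M)/5 + 1 = 3.0060
d = 10^3.0060 = 1014 pc
= 3305 ly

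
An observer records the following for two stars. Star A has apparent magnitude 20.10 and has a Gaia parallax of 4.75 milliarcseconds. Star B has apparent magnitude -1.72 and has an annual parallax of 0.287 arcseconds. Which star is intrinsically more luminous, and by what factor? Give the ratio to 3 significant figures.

Star B is more luminous, by a factor of 146000.

Star A: p = 4.75 mas = 4.75×10^-3″ → d = 1/p = 210.5 pc
Star A: M = m − 5 log₁₀ d + 5 = 20.10 − 5·2.3233 + 5 = 13.483
Star B: d = 1/p = 1/0.287″ = 3.484 pc
Star B: M = m − 5 log₁₀ d + 5 = -1.72 − 5·0.5421 + 5 = 0.569
ΔM = M_A − M_B = 13.483 − (0.569) = 12.914; smaller M is more luminous → Star B.
L ratio = 10^(0.4 |ΔM|) = 10^5.166 = 146400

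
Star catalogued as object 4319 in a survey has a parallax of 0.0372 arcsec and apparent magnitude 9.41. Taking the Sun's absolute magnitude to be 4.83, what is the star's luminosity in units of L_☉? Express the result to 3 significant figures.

d = 1/p = 1/0.0372″ = 26.88 pc
M = m − 5 log₁₀ d + 5 = 9.41 − 5·1.4295 + 5 = 7.263
M − M_☉ = 7.263 − 4.83 = 2.433
L/L_☉ = 10^(−0.4 × 2.433) = 0.1064

L/L_☉ ≈ 0.106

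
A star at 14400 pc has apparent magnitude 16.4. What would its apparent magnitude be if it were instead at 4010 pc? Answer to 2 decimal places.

Flux ∝ 1/d², so Δm = 5 log₁₀(d₂/d₁) = 5 log₁₀(4010/14400) = -2.776
m₂ = m₁ + Δm = 16.4 + (-2.776) = 13.624

m ≈ 13.62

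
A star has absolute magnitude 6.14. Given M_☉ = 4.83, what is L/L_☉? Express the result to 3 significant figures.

L/L_☉ ≈ 0.299

M − M_☉ = 6.14 − 4.83 = 1.310
L/L_☉ = 10^(−0.4 (M − M_☉)) = 10^-0.524 = 0.2992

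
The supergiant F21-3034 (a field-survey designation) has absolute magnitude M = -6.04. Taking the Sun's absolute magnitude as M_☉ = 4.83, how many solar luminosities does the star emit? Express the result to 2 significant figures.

M − M_☉ = -6.04 − 4.83 = -10.870
L/L_☉ = 10^(−0.4 (M − M_☉)) = 10^4.348 = 22280

L/L_☉ ≈ 22000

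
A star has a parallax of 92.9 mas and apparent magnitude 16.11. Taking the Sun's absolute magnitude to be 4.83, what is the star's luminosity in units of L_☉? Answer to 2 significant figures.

d = 1/p = 1000/92.9 mas = 10.76 pc
M = m − 5 log₁₀ d + 5 = 16.11 − 5·1.0320 + 5 = 15.950
M − M_☉ = 15.950 − 4.83 = 11.120
L/L_☉ = 10^(−0.4 × 11.120) = 3.564×10^-5

L/L_☉ ≈ 3.6×10^-5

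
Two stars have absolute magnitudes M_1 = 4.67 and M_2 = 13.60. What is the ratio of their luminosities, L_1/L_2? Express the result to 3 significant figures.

ΔM = M_1 − M_2 = -8.93
L_1/L_2 = 10^(−0.4 ΔM) = 10^3.572 = 3733

L_1/L_2 ≈ 3730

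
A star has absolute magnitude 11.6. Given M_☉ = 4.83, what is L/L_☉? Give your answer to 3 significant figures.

L/L_☉ ≈ 1.96×10^-3

M − M_☉ = 11.6 − 4.83 = 6.770
L/L_☉ = 10^(−0.4 (M − M_☉)) = 10^-2.708 = 1.959×10^-3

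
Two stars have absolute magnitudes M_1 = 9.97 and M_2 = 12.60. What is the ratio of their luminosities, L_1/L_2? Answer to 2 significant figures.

ΔM = M_1 − M_2 = -2.63
L_1/L_2 = 10^(−0.4 ΔM) = 10^1.052 = 11.27

L_1/L_2 ≈ 11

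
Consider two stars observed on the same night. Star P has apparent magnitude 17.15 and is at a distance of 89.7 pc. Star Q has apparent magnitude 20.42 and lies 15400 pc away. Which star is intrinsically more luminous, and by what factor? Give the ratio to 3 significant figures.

Star Q is more luminous, by a factor of 1450.

Star P: M = m − 5 log₁₀ d + 5 = 17.15 − 5·1.9528 + 5 = 12.386
Star Q: M = m − 5 log₁₀ d + 5 = 20.42 − 5·4.1875 + 5 = 4.482
ΔM = M_P − M_Q = 12.386 − (4.482) = 7.904; smaller M is more luminous → Star Q.
L ratio = 10^(0.4 |ΔM|) = 10^3.161 = 1450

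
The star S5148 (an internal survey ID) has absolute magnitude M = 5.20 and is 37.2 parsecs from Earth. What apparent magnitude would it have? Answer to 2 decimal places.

m ≈ 8.05

m = M + 5 log₁₀ d − 5 = 5.20 + 5·1.5705 − 5 = 8.053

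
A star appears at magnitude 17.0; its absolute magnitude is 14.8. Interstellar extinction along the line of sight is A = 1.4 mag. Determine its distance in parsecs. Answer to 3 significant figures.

m − M = 5 log₁₀(d/10 pc) + A  ⇒  17.0 − (14.8) − 1.4 = 5 log₁₀(d/10)
0.800 = 5 log₁₀(d/10)
log₁₀ d = (m − M − A)/5 + 1 = 1.1600
d = 10^1.1600 = 14.45 pc

d ≈ 14.5 pc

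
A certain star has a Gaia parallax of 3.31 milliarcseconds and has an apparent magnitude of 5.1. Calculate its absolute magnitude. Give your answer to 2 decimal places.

p = 3.31 mas = 3.31×10^-3″ → d = 1/p = 302.1 pc
5 log₁₀(d/10 pc) = 5 log₁₀(302.1) − 5 = 7.401
M = m − 5 log₁₀(d/10) = 5.1 − 7.401 = -2.301

M ≈ -2.30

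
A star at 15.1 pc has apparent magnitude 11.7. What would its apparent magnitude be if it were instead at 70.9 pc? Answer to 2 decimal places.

m ≈ 15.06

Flux ∝ 1/d², so Δm = 5 log₁₀(d₂/d₁) = 5 log₁₀(70.9/15.1) = 3.358
m₂ = m₁ + Δm = 11.7 + (3.358) = 15.058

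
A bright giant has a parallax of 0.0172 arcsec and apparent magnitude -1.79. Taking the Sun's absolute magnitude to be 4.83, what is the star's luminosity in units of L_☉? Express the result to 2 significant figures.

L/L_☉ ≈ 15000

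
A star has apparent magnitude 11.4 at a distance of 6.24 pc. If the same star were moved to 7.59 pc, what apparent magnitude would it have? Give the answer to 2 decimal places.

m ≈ 11.83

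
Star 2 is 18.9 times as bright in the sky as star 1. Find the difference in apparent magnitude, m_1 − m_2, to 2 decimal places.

m_1 − m_2 ≈ 3.19

Pogson: Δm = −2.5 log₁₀(ratio) = −2.5 log₁₀(18.9) = −2.5 × 1.2765 = -3.191
Star 2 is brighter so has the smaller magnitude: m_1 − m_2 is positive.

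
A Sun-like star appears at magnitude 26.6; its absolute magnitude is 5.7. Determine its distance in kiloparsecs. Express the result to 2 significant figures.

d ≈ 150 kpc

Distance modulus: m − M = 26.6 − (5.7) = 20.900
m − M = 5 log₁₀ d − 5
log₁₀ d = (m − M)/5 + 1 = 5.1800
d = 10^5.1800 = 151400 pc
= 151.4 kpc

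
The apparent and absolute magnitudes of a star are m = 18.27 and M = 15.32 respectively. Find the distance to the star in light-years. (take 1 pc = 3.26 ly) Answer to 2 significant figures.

d ≈ 130 ly

μ = m − M = 2.950
m − M = 5 log₁₀ d − 5
log₁₀ d = (m − M)/5 + 1 = 1.5900
d = 10^1.5900 = 38.90 pc
= 126.8 ly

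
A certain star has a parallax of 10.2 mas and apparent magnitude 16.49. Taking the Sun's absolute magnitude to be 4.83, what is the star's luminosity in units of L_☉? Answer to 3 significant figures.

d = 1/p = 1000/10.2 mas = 98.04 pc
M = m − 5 log₁₀ d + 5 = 16.49 − 5·1.9914 + 5 = 11.533
M − M_☉ = 11.533 − 4.83 = 6.703
L/L_☉ = 10^(−0.4 × 6.703) = 2.084×10^-3

L/L_☉ ≈ 2.08×10^-3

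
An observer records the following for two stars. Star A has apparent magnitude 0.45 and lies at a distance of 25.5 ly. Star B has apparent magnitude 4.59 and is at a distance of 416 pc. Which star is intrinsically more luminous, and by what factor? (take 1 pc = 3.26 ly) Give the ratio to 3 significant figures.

Star B is more luminous, by a factor of 62.5.

Star A: d = 25.5 ly / 3.26 = 7.822 pc
Star A: M = m − 5 log₁₀ d + 5 = 0.45 − 5·0.8933 + 5 = 0.983
Star B: M = m − 5 log₁₀ d + 5 = 4.59 − 5·2.6191 + 5 = -3.505
ΔM = M_A − M_B = 0.983 − (-3.505) = 4.489; smaller M is more luminous → Star B.
L ratio = 10^(0.4 |ΔM|) = 10^1.796 = 62.45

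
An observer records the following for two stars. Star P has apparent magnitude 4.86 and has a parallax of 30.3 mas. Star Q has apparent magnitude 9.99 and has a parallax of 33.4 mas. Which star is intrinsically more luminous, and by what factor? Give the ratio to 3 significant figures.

Star P: p = 30.3 mas = 0.0303″ → d = 1/p = 33.00 pc
Star P: M = m − 5 log₁₀ d + 5 = 4.86 − 5·1.5186 + 5 = 2.267
Star Q: p = 33.4 mas = 0.0334″ → d = 1/p = 29.94 pc
Star Q: M = m − 5 log₁₀ d + 5 = 9.99 − 5·1.4763 + 5 = 7.609
ΔM = M_P − M_Q = 2.267 − (7.609) = -5.342; smaller M is more luminous → Star P.
L ratio = 10^(0.4 |ΔM|) = 10^2.137 = 137.0

Star P is more luminous, by a factor of 137.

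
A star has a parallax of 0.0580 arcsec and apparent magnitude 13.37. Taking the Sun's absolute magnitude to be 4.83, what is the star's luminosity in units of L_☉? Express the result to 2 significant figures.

d = 1/p = 1/0.0580″ = 17.24 pc
M = m − 5 log₁₀ d + 5 = 13.37 − 5·1.2366 + 5 = 12.187
M − M_☉ = 12.187 − 4.83 = 7.357
L/L_☉ = 10^(−0.4 × 7.357) = 1.141×10^-3

L/L_☉ ≈ 1.1×10^-3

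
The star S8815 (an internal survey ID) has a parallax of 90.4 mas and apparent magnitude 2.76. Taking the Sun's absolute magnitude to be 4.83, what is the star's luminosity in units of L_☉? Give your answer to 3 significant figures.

L/L_☉ ≈ 8.23

d = 1/p = 1000/90.4 mas = 11.06 pc
M = m − 5 log₁₀ d + 5 = 2.76 − 5·1.0438 + 5 = 2.541
M − M_☉ = 2.541 − 4.83 = -2.289
L/L_☉ = 10^(−0.4 × -2.289) = 8.235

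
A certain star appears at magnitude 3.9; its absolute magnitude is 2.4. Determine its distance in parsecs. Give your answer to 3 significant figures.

d ≈ 20.0 pc

Distance modulus: m − M = 3.9 − (2.4) = 1.500
m − M = 5 log₁₀ d − 5
log₁₀ d = (m − M)/5 + 1 = 1.3000
d = 10^1.3000 = 19.95 pc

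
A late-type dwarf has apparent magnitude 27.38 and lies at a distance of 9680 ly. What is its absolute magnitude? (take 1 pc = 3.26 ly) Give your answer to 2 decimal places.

M ≈ 15.02

d = 9680 ly / 3.26 = 2969 pc
5 log₁₀(d/10 pc) = 5 log₁₀(2969) − 5 = 12.363
M = m − 5 log₁₀(d/10) = 27.38 − 12.363 = 15.017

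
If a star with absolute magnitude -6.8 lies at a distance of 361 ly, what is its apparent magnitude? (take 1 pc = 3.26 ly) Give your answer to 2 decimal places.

m ≈ -1.58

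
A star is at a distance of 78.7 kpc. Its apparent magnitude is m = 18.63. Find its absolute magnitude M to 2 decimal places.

M ≈ -0.85

d = 78.7 kpc = 78700 pc
5 log₁₀(d/10 pc) = 5 log₁₀(78700) − 5 = 19.480
M = m − 5 log₁₀(d/10) = 18.63 − 19.480 = -0.850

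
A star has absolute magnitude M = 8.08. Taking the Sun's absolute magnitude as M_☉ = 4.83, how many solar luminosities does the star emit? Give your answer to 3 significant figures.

L/L_☉ ≈ 0.0501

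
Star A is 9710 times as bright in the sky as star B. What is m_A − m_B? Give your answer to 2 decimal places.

m_A − m_B ≈ -9.97

Pogson: Δm = −2.5 log₁₀(ratio) = −2.5 log₁₀(9710) = −2.5 × 3.9872 = -9.968
Star A is brighter, so it has the smaller magnitude: the difference is negative.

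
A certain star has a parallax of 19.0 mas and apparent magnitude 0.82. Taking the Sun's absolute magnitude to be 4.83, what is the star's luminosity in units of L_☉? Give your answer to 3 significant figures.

L/L_☉ ≈ 1110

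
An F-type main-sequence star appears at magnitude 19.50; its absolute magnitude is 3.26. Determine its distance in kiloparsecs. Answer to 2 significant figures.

d ≈ 18 kpc

Distance modulus: m − M = 19.50 − (3.26) = 16.240
m − M = 5 log₁₀ d − 5
log₁₀ d = (m − M)/5 + 1 = 4.2480
d = 10^4.2480 = 17700 pc
= 17.70 kpc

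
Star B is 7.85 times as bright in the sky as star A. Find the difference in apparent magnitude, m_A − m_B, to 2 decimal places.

m_A − m_B ≈ 2.24

Pogson: Δm = −2.5 log₁₀(ratio) = −2.5 log₁₀(7.85) = −2.5 × 0.8949 = -2.237
Star B is brighter so has the smaller magnitude: m_A − m_B is positive.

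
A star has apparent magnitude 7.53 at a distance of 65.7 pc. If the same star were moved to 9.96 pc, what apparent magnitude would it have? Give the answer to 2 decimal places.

Flux ∝ 1/d², so Δm = 5 log₁₀(d₂/d₁) = 5 log₁₀(9.96/65.7) = -4.097
m₂ = m₁ + Δm = 7.53 + (-4.097) = 3.433

m ≈ 3.43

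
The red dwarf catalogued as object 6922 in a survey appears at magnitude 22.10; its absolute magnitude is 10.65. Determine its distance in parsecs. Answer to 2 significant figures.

d ≈ 1900 pc

Distance modulus: m − M = 22.10 − (10.65) = 11.450
m − M = 5 log₁₀ d − 5
log₁₀ d = (m − M)/5 + 1 = 3.2900
d = 10^3.2900 = 1950 pc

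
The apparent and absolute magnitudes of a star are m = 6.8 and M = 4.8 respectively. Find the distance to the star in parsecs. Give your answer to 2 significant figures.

d ≈ 25 pc

μ = m − M = 2.000
m − M = 5 log₁₀ d − 5
log₁₀ d = (m − M)/5 + 1 = 1.4000
d = 10^1.4000 = 25.12 pc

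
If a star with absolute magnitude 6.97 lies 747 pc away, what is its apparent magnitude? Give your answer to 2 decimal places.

m ≈ 16.34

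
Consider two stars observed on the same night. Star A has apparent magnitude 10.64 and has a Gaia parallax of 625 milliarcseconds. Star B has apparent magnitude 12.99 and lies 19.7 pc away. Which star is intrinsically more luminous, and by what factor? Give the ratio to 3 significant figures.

Star B is more luminous, by a factor of 17.4.

Star A: p = 625 mas = 0.625″ → d = 1/p = 1.600 pc
Star A: M = m − 5 log₁₀ d + 5 = 10.64 − 5·0.2041 + 5 = 14.619
Star B: M = m − 5 log₁₀ d + 5 = 12.99 − 5·1.2945 + 5 = 11.518
ΔM = M_A − M_B = 14.619 − (11.518) = 3.102; smaller M is more luminous → Star B.
L ratio = 10^(0.4 |ΔM|) = 10^1.241 = 17.41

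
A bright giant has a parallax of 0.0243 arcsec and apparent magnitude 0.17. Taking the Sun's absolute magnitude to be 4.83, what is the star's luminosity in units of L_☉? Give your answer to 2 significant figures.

d = 1/p = 1/0.0243″ = 41.15 pc
M = m − 5 log₁₀ d + 5 = 0.17 − 5·1.6144 + 5 = -2.902
M − M_☉ = -2.902 − 4.83 = -7.732
L/L_☉ = 10^(−0.4 × -7.732) = 1238

L/L_☉ ≈ 1200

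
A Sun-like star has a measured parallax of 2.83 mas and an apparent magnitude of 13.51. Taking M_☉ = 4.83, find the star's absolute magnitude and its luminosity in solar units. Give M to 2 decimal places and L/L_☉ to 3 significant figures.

d = 1/p = 1000/2.83 mas = 353.4 pc
M = m − 5 log₁₀ d + 5 = 13.51 − 5·2.5482 + 5 = 5.769
M − M_☉ = 5.769 − 4.83 = 0.939
L/L_☉ = 10^(−0.4 × 0.939) = 0.4211

M ≈ 5.77; L/L_☉ ≈ 0.421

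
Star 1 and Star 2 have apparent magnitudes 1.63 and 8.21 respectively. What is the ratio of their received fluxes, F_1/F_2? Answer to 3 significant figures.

F_1/F_2 ≈ 429

Δm = 1.63 − (8.21) = -6.58
Flux ratio = 10^(−0.4 Δm) = 10^(−0.4 × -6.58) = 10^2.632 = 428.5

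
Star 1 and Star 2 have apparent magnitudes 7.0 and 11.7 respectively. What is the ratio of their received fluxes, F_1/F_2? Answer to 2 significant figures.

F_1/F_2 ≈ 76

Magnitude difference = -4.7
Flux ratio = 10^(−0.4 Δm) = 10^(−0.4 × -4.7) = 10^1.880 = 75.86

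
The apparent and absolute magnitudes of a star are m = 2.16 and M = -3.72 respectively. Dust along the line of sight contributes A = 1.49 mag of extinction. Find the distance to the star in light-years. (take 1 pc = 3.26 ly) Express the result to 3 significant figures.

m − M = 5 log₁₀(d/10 pc) + A  ⇒  2.16 − (-3.72) − 1.49 = 5 log₁₀(d/10)
4.390 = 5 log₁₀(d/10)
log₁₀ d = (m − M − A)/5 + 1 = 1.8780
d = 10^1.8780 = 75.51 pc
= 246.2 ly

d ≈ 246 ly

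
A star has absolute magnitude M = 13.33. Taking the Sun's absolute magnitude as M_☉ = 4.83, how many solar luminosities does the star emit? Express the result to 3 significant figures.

M − M_☉ = 13.33 − 4.83 = 8.500
L/L_☉ = 10^(−0.4 (M − M_☉)) = 10^-3.400 = 3.981×10^-4

L/L_☉ ≈ 3.98×10^-4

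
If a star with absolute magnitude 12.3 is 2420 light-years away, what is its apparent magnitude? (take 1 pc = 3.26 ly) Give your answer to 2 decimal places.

d = 2420 ly / 3.26 = 742.3 pc
m = M + 5 log₁₀ d − 5 = 12.3 + 5·2.8706 − 5 = 21.653

m ≈ 21.65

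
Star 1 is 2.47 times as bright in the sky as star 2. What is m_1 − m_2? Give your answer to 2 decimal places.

Pogson: Δm = −2.5 log₁₀(ratio) = −2.5 log₁₀(2.47) = −2.5 × 0.3927 = -0.982
Star 1 is brighter, so it has the smaller magnitude: the difference is negative.

m_1 − m_2 ≈ -0.98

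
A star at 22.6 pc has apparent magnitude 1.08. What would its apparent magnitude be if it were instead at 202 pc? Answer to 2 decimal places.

Flux ∝ 1/d², so Δm = 5 log₁₀(d₂/d₁) = 5 log₁₀(202/22.6) = 4.756
m₂ = m₁ + Δm = 1.08 + (4.756) = 5.836

m ≈ 5.84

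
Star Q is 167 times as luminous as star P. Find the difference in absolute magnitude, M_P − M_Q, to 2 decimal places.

Pogson: ΔM = −2.5 log₁₀(ratio) = −2.5 log₁₀(167) = −2.5 × 2.2227 = -5.557
Star Q is brighter so has the smaller magnitude: M_P − M_Q is positive.

M_P − M_Q ≈ 5.56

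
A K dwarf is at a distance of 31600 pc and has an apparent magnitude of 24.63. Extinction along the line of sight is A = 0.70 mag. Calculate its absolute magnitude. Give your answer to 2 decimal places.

M ≈ 6.43

5 log₁₀(d/10 pc) = 5 log₁₀(31600) − 5 = 17.498
M = m − 5 log₁₀(d/10) − A = 24.63 − 17.498 − 0.70 = 6.432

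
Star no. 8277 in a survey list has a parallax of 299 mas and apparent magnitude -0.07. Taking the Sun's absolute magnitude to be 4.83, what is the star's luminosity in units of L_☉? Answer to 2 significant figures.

L/L_☉ ≈ 10

d = 1/p = 1000/299 mas = 3.344 pc
M = m − 5 log₁₀ d + 5 = -0.07 − 5·0.5243 + 5 = 2.308
M − M_☉ = 2.308 − 4.83 = -2.522
L/L_☉ = 10^(−0.4 × -2.522) = 10.20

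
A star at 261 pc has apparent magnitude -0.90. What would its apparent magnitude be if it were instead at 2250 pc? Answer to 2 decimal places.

Flux ∝ 1/d², so Δm = 5 log₁₀(d₂/d₁) = 5 log₁₀(2250/261) = 4.678
m₂ = m₁ + Δm = -0.90 + (4.678) = 3.778

m ≈ 3.78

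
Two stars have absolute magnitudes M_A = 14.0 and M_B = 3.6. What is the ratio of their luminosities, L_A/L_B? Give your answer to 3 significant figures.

L_A/L_B ≈ 6.92×10^-5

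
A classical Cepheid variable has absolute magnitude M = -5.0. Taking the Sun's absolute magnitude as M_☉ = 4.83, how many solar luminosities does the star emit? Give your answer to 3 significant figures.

M − M_☉ = -5.0 − 4.83 = -9.830
L/L_☉ = 10^(−0.4 (M − M_☉)) = 10^3.932 = 8551

L/L_☉ ≈ 8550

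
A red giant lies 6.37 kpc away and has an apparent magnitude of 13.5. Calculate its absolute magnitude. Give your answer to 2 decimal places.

M ≈ -0.52

d = 6.37 kpc = 6370 pc
5 log₁₀(d/10 pc) = 5 log₁₀(6370) − 5 = 14.021
M = m − 5 log₁₀(d/10) = 13.5 − 14.021 = -0.521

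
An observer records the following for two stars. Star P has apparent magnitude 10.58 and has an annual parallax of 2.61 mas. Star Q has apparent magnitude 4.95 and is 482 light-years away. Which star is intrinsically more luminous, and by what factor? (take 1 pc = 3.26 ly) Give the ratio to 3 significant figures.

Star P: p = 2.61 mas = 2.61×10^-3″ → d = 1/p = 383.1 pc
Star P: M = m − 5 log₁₀ d + 5 = 10.58 − 5·2.5834 + 5 = 2.663
Star Q: d = 482 ly / 3.26 = 147.9 pc
Star Q: M = m − 5 log₁₀ d + 5 = 4.95 − 5·2.1698 + 5 = -0.899
ΔM = M_P − M_Q = 2.663 − (-0.899) = 3.562; smaller M is more luminous → Star Q.
L ratio = 10^(0.4 |ΔM|) = 10^1.425 = 26.60

Star Q is more luminous, by a factor of 26.6.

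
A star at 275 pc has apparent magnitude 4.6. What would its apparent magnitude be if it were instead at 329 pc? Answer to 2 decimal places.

Flux ∝ 1/d², so Δm = 5 log₁₀(d₂/d₁) = 5 log₁₀(329/275) = 0.389
m₂ = m₁ + Δm = 4.6 + (0.389) = 4.989

m ≈ 4.99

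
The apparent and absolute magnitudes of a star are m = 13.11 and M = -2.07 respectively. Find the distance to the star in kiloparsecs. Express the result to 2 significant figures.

Distance modulus: m − M = 13.11 − (-2.07) = 15.180
m − M = 5 log₁₀ d − 5
log₁₀ d = (m − M)/5 + 1 = 4.0360
d = 10^4.0360 = 10860 pc
= 10.86 kpc

d ≈ 11 kpc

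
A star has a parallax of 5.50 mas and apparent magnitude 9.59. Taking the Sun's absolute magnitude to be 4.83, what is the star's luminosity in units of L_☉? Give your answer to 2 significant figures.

d = 1/p = 1000/5.50 mas = 181.8 pc
M = m − 5 log₁₀ d + 5 = 9.59 − 5·2.2596 + 5 = 3.292
M − M_☉ = 3.292 − 4.83 = -1.538
L/L_☉ = 10^(−0.4 × -1.538) = 4.124

L/L_☉ ≈ 4.1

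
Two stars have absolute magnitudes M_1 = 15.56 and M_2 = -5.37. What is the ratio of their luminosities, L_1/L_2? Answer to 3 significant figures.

ΔM = M_1 − M_2 = 20.93
L_1/L_2 = 10^(−0.4 ΔM) = 10^-8.372 = 4.246×10^-9

L_1/L_2 ≈ 4.25×10^-9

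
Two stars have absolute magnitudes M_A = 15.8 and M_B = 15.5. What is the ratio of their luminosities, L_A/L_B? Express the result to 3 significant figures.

L_A/L_B ≈ 0.759

ΔM = M_A − M_B = 0.3
L_A/L_B = 10^(−0.4 ΔM) = 10^-0.120 = 0.7586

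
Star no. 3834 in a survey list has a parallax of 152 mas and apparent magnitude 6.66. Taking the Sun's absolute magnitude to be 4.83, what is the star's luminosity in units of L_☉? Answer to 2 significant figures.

L/L_☉ ≈ 0.080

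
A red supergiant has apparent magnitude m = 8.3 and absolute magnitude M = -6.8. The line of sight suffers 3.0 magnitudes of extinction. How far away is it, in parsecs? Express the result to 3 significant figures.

m − M = 5 log₁₀(d/10 pc) + A  ⇒  8.3 − (-6.8) − 3.0 = 5 log₁₀(d/10)
12.100 = 5 log₁₀(d/10)
log₁₀ d = (m − M − A)/5 + 1 = 3.4200
d = 10^3.4200 = 2630 pc

d ≈ 2630 pc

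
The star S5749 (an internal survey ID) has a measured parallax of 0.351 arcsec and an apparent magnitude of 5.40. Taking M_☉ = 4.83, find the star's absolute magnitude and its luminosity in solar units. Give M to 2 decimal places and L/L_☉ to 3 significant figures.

d = 1/p = 1/0.351″ = 2.849 pc
M = m − 5 log₁₀ d + 5 = 5.40 − 5·0.4547 + 5 = 8.127
M − M_☉ = 8.127 − 4.83 = 3.297
L/L_☉ = 10^(−0.4 × 3.297) = 0.04802

M ≈ 8.13; L/L_☉ ≈ 0.0480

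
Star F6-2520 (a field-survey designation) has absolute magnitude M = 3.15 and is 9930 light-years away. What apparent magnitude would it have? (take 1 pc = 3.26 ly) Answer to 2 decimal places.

d = 9930 ly / 3.26 = 3046 pc
m = M + 5 log₁₀ d − 5 = 3.15 + 5·3.4837 − 5 = 15.569

m ≈ 15.57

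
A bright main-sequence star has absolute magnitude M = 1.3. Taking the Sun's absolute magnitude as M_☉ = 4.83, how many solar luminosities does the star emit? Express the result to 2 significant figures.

M − M_☉ = 1.3 − 4.83 = -3.530
L/L_☉ = 10^(−0.4 (M − M_☉)) = 10^1.412 = 25.82

L/L_☉ ≈ 26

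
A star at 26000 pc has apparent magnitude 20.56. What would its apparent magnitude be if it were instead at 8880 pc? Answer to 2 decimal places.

m ≈ 18.23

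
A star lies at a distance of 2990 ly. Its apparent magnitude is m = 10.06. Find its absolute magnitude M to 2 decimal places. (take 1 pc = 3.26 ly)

d = 2990 ly / 3.26 = 917.2 pc
5 log₁₀(d/10 pc) = 5 log₁₀(917.2) − 5 = 9.812
M = m − 5 log₁₀(d/10) = 10.06 − 9.812 = 0.248

M ≈ 0.25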